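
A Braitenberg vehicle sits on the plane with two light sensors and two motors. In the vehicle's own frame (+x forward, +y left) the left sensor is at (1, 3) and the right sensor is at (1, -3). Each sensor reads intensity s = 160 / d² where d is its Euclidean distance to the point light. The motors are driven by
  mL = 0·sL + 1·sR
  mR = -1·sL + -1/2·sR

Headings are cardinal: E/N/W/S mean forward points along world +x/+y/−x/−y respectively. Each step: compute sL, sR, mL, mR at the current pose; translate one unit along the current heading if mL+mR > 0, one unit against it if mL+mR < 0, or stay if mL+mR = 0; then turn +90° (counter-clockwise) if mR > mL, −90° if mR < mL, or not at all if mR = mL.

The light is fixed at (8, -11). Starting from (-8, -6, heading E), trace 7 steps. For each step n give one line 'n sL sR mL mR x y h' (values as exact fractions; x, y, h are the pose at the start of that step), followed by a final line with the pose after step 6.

0 160/289 160/229 160/229 -59760/66181 -8 -6 E
1 40/53 5/13 5/13 -1305/1378 -9 -6 S
2 160/333 32/81 32/81 -2032/2997 -9 -5 W
3 16/41 80/109 80/109 -3384/4469 -8 -5 N
4 160/289 160/229 160/229 -59760/66181 -8 -6 E
5 40/53 5/13 5/13 -1305/1378 -9 -6 S
6 160/333 32/81 32/81 -2032/2997 -9 -5 W
final -8 -5 N

n=0: pose=(-8,-6,E); sL=160/289, sR=160/229; mL=160/229, mR=-59760/66181; mL+mR=-13520/66181 → advance -1; mR−mL=-106000/66181 → turn -1·90°
n=1: pose=(-9,-6,S); sL=40/53, sR=5/13; mL=5/13, mR=-1305/1378; mL+mR=-775/1378 → advance -1; mR−mL=-1835/1378 → turn -1·90°
n=2: pose=(-9,-5,W); sL=160/333, sR=32/81; mL=32/81, mR=-2032/2997; mL+mR=-848/2997 → advance -1; mR−mL=-1072/999 → turn -1·90°
n=3: pose=(-8,-5,N); sL=16/41, sR=80/109; mL=80/109, mR=-3384/4469; mL+mR=-104/4469 → advance -1; mR−mL=-6664/4469 → turn -1·90°
n=4: pose=(-8,-6,E); sL=160/289, sR=160/229; mL=160/229, mR=-59760/66181; mL+mR=-13520/66181 → advance -1; mR−mL=-106000/66181 → turn -1·90°
n=5: pose=(-9,-6,S); sL=40/53, sR=5/13; mL=5/13, mR=-1305/1378; mL+mR=-775/1378 → advance -1; mR−mL=-1835/1378 → turn -1·90°
n=6: pose=(-9,-5,W); sL=160/333, sR=32/81; mL=32/81, mR=-2032/2997; mL+mR=-848/2997 → advance -1; mR−mL=-1072/999 → turn -1·90°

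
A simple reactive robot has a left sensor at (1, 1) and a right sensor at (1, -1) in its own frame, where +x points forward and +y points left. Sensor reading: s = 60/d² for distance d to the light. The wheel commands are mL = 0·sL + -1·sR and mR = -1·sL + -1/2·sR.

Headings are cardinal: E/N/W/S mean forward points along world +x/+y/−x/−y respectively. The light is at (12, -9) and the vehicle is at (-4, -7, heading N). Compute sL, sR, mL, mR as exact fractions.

30/149 10/39 -10/39 -1915/5811

left sensor world pos  = (-5, -6); dL² = 298
right sensor world pos = (-3, -6); dR² = 234
sL = 60/298 = 30/149
sR = 60/234 = 10/39
mL = 0·sL + -1·sR = -10/39
mR = -1·sL + -1/2·sR = -1915/5811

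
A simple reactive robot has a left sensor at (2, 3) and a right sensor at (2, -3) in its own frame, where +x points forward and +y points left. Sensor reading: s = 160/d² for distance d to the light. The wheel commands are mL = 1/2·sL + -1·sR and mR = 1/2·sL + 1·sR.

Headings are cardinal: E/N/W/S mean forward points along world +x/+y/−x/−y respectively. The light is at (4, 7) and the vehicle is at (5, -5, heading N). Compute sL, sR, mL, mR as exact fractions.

20/13 40/29 -230/377 810/377

left sensor world pos  = (2, -3); dL² = 104
right sensor world pos = (8, -3); dR² = 116
sL = 160/104 = 20/13
sR = 160/116 = 40/29
mL = 1/2·sL + -1·sR = -230/377
mR = 1/2·sL + 1·sR = 810/377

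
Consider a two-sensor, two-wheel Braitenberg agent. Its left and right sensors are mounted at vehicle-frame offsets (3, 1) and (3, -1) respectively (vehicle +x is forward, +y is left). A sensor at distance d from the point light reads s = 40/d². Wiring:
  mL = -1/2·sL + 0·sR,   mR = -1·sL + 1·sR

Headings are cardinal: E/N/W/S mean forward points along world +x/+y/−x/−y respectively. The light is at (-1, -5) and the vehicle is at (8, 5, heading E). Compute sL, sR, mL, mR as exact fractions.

left sensor world pos  = (11, 6); dL² = 265
right sensor world pos = (11, 4); dR² = 225
sL = 40/265 = 8/53
sR = 40/225 = 8/45
mL = -1/2·sL + 0·sR = -4/53
mR = -1·sL + 1·sR = 64/2385

8/53 8/45 -4/53 64/2385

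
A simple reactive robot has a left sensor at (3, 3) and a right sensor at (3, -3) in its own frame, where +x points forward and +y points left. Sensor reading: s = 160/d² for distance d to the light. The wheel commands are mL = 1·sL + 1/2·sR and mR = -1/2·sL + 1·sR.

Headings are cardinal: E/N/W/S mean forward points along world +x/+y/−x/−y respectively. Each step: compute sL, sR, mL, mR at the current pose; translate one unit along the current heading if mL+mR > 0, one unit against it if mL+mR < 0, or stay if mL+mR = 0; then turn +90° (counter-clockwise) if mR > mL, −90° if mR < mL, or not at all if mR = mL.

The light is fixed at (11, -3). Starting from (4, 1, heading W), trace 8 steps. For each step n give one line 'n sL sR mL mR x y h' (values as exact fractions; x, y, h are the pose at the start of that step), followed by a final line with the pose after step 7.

n=0: pose=(4,1,W); sL=160/101, sR=160/149; mL=31920/15049, mR=4240/15049; mL+mR=36160/15049 → advance +1; mR−mL=-27680/15049 → turn -1·90°
n=1: pose=(3,1,N); sL=16/17, sR=80/37; mL=1272/629, mR=1064/629; mL+mR=2336/629 → advance +1; mR−mL=-208/629 → turn -1·90°
n=2: pose=(3,2,E); sL=160/89, sR=160/29; mL=11760/2581, mR=11920/2581; mL+mR=23680/2581 → advance +1; mR−mL=160/2581 → turn +1·90°
n=3: pose=(4,2,N); sL=40/41, sR=2; mL=81/41, mR=62/41; mL+mR=143/41 → advance +1; mR−mL=-19/41 → turn -1·90°
n=4: pose=(4,3,E); sL=160/97, sR=32/5; mL=2352/485, mR=2704/485; mL+mR=5056/485 → advance +1; mR−mL=352/485 → turn +1·90°
n=5: pose=(5,3,N); sL=80/81, sR=16/9; mL=152/81, mR=104/81; mL+mR=256/81 → advance +1; mR−mL=-16/27 → turn -1·90°
n=6: pose=(5,4,E); sL=160/109, sR=32/5; mL=2544/545, mR=3088/545; mL+mR=5632/545 → advance +1; mR−mL=544/545 → turn +1·90°
n=7: pose=(6,4,N); sL=40/41, sR=20/13; mL=930/533, mR=560/533; mL+mR=1490/533 → advance +1; mR−mL=-370/533 → turn -1·90°

0 160/101 160/149 31920/15049 4240/15049 4 1 W
1 16/17 80/37 1272/629 1064/629 3 1 N
2 160/89 160/29 11760/2581 11920/2581 3 2 E
3 40/41 2 81/41 62/41 4 2 N
4 160/97 32/5 2352/485 2704/485 4 3 E
5 80/81 16/9 152/81 104/81 5 3 N
6 160/109 32/5 2544/545 3088/545 5 4 E
7 40/41 20/13 930/533 560/533 6 4 N
final 6 5 E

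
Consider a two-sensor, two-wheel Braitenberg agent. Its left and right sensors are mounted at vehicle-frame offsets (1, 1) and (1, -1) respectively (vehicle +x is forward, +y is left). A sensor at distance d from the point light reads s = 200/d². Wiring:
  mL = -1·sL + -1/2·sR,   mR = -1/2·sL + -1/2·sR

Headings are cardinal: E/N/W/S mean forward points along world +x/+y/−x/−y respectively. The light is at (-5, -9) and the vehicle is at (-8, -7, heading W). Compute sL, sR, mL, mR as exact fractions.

left sensor world pos  = (-9, -8); dL² = 17
right sensor world pos = (-9, -6); dR² = 25
sL = 200/17 = 200/17
sR = 200/25 = 8
mL = -1·sL + -1/2·sR = -268/17
mR = -1/2·sL + -1/2·sR = -168/17

200/17 8 -268/17 -168/17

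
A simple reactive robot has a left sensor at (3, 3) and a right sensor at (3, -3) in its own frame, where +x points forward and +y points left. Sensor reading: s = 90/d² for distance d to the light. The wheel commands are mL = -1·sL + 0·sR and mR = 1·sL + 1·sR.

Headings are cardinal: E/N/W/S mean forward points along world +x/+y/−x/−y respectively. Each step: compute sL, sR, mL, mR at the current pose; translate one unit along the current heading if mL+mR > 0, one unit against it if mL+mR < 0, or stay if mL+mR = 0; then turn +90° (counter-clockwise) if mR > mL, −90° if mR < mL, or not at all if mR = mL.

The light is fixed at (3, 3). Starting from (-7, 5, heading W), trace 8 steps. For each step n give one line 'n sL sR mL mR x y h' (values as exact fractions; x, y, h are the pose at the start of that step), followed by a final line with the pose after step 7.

0 9/17 45/97 -9/17 1638/1649 -7 5 W
1 18/13 90/197 -18/13 4716/2561 -8 5 S
2 9/8 45/34 -9/8 333/136 -8 4 E
3 18/37 18/13 -18/37 900/481 -7 4 N
4 9/17 45/97 -9/17 1638/1649 -7 5 W
5 18/13 90/197 -18/13 4716/2561 -8 5 S
6 9/8 45/34 -9/8 333/136 -8 4 E
7 18/37 18/13 -18/37 900/481 -7 4 N
final -7 5 W

n=0: pose=(-7,5,W); sL=9/17, sR=45/97; mL=-9/17, mR=1638/1649; mL+mR=45/97 → advance +1; mR−mL=2511/1649 → turn +1·90°
n=1: pose=(-8,5,S); sL=18/13, sR=90/197; mL=-18/13, mR=4716/2561; mL+mR=90/197 → advance +1; mR−mL=8262/2561 → turn +1·90°
n=2: pose=(-8,4,E); sL=9/8, sR=45/34; mL=-9/8, mR=333/136; mL+mR=45/34 → advance +1; mR−mL=243/68 → turn +1·90°
n=3: pose=(-7,4,N); sL=18/37, sR=18/13; mL=-18/37, mR=900/481; mL+mR=18/13 → advance +1; mR−mL=1134/481 → turn +1·90°
n=4: pose=(-7,5,W); sL=9/17, sR=45/97; mL=-9/17, mR=1638/1649; mL+mR=45/97 → advance +1; mR−mL=2511/1649 → turn +1·90°
n=5: pose=(-8,5,S); sL=18/13, sR=90/197; mL=-18/13, mR=4716/2561; mL+mR=90/197 → advance +1; mR−mL=8262/2561 → turn +1·90°
n=6: pose=(-8,4,E); sL=9/8, sR=45/34; mL=-9/8, mR=333/136; mL+mR=45/34 → advance +1; mR−mL=243/68 → turn +1·90°
n=7: pose=(-7,4,N); sL=18/37, sR=18/13; mL=-18/37, mR=900/481; mL+mR=18/13 → advance +1; mR−mL=1134/481 → turn +1·90°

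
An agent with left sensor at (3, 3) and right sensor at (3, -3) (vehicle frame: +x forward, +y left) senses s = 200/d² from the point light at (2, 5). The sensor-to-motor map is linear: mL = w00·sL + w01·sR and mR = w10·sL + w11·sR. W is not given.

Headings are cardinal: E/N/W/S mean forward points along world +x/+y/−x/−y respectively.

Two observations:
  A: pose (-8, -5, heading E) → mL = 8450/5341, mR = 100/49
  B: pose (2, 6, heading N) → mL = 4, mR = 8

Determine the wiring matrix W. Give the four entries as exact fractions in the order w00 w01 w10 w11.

obs A: pose=(-8,-5,E) → sL=100/49, sR=100/109, mL=8450/5341, mR=100/49
obs B: pose=(2,6,N) → sL=8, sR=8, mL=4, mR=8
sensor matrix S = [[100/49, 100/109], [8, 8]]; det S = 48000/5341
solve [mL_A; mL_B] = S·[w00; w01] and [mR_A; mR_B] = S·[w10; w11]:
  w00 = 1, w01 = -1/2, w10 = 1, w11 = 0

1 -1/2 1 0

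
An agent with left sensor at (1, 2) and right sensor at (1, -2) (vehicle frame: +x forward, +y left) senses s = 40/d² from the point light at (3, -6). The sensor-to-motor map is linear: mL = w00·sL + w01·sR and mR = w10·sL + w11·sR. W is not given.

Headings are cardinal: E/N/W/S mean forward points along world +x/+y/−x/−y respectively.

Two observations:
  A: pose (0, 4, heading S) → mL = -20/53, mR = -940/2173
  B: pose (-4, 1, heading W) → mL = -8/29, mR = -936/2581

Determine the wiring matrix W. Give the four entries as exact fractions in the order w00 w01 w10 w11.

0 -1 -1/2 -1/2

obs A: pose=(0,4,S) → sL=20/41, sR=20/53, mL=-20/53, mR=-940/2173
obs B: pose=(-4,1,W) → sL=40/89, sR=8/29, mL=-8/29, mR=-936/2581
sensor matrix S = [[20/41, 20/53], [40/89, 8/29]]; det S = -196480/5608513
solve [mL_A; mL_B] = S·[w00; w01] and [mR_A; mR_B] = S·[w10; w11]:
  w00 = 0, w01 = -1, w10 = -1/2, w11 = -1/2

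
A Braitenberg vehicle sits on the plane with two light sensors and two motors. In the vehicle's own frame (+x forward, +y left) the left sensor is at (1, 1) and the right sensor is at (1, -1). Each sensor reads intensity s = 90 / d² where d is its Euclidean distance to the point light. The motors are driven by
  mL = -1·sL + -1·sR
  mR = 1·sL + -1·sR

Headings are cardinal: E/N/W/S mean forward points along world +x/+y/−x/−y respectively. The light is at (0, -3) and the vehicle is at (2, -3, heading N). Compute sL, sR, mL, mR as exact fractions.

left sensor world pos  = (1, -2); dL² = 2
right sensor world pos = (3, -2); dR² = 10
sL = 90/2 = 45
sR = 90/10 = 9
mL = -1·sL + -1·sR = -54
mR = 1·sL + -1·sR = 36

45 9 -54 36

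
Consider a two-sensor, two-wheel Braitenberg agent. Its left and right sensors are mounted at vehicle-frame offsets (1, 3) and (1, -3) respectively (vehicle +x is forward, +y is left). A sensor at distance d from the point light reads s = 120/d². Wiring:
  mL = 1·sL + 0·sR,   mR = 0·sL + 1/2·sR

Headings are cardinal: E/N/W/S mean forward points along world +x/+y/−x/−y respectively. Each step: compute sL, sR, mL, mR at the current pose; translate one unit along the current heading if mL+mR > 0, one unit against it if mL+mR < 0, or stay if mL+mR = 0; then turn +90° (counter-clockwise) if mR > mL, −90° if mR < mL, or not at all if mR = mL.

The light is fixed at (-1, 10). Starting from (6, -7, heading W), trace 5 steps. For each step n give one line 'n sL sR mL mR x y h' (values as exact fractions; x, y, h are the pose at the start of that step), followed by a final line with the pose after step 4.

0 30/109 15/29 30/109 15/58 6 -7 W
1 24/53 120/337 24/53 60/337 5 -7 N
2 60/109 12/41 60/109 6/41 5 -6 E
3 120/389 24/61 120/389 12/61 6 -6 S
4 30/109 15/29 30/109 15/58 6 -7 W
final 5 -7 N

n=0: pose=(6,-7,W); sL=30/109, sR=15/29; mL=30/109, mR=15/58; mL+mR=3375/6322 → advance +1; mR−mL=-105/6322 → turn -1·90°
n=1: pose=(5,-7,N); sL=24/53, sR=120/337; mL=24/53, mR=60/337; mL+mR=11268/17861 → advance +1; mR−mL=-4908/17861 → turn -1·90°
n=2: pose=(5,-6,E); sL=60/109, sR=12/41; mL=60/109, mR=6/41; mL+mR=3114/4469 → advance +1; mR−mL=-1806/4469 → turn -1·90°
n=3: pose=(6,-6,S); sL=120/389, sR=24/61; mL=120/389, mR=12/61; mL+mR=11988/23729 → advance +1; mR−mL=-2652/23729 → turn -1·90°
n=4: pose=(6,-7,W); sL=30/109, sR=15/29; mL=30/109, mR=15/58; mL+mR=3375/6322 → advance +1; mR−mL=-105/6322 → turn -1·90°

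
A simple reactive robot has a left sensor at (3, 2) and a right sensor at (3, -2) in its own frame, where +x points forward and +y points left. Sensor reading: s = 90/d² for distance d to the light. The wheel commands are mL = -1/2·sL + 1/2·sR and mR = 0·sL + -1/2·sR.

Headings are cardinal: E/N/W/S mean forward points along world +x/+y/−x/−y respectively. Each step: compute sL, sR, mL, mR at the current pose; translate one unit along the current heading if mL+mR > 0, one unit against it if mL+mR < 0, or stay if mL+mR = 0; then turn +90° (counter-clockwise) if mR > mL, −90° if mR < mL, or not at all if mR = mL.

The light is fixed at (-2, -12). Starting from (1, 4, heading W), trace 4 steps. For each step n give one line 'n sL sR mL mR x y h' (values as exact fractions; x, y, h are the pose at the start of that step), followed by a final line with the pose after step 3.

n=0: pose=(1,4,W); sL=45/98, sR=5/18; mL=-40/441, mR=-5/36; mL+mR=-45/196 → advance -1; mR−mL=-85/1764 → turn -1·90°
n=1: pose=(2,4,N); sL=18/73, sR=90/397; mL=-288/28981, mR=-45/397; mL+mR=-9/73 → advance -1; mR−mL=-2997/28981 → turn -1·90°
n=2: pose=(2,3,E); sL=45/169, sR=45/109; mL=1350/18421, mR=-45/218; mL+mR=-45/338 → advance -1; mR−mL=-10305/36842 → turn -1·90°
n=3: pose=(1,3,S); sL=90/169, sR=18/29; mL=216/4901, mR=-9/29; mL+mR=-45/169 → advance -1; mR−mL=-1737/4901 → turn -1·90°

0 45/98 5/18 -40/441 -5/36 1 4 W
1 18/73 90/397 -288/28981 -45/397 2 4 N
2 45/169 45/109 1350/18421 -45/218 2 3 E
3 90/169 18/29 216/4901 -9/29 1 3 S
final 1 4 W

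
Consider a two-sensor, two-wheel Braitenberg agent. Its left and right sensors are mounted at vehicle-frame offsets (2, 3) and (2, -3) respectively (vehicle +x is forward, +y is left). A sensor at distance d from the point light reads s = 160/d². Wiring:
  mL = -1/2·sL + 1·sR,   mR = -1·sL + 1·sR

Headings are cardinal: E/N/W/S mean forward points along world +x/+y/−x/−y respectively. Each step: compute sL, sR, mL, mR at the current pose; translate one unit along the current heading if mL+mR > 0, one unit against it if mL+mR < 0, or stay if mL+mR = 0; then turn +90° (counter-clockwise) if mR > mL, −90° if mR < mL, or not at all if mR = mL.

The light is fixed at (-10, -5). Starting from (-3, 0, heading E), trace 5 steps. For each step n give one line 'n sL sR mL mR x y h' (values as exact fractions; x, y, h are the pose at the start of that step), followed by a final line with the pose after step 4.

0 32/29 32/17 656/493 384/493 -3 0 E
1 16/13 80/17 904/221 768/221 -2 0 S
2 160/37 32/17 -176/629 -1536/629 -2 -1 W
3 20/9 8/9 -2/9 -4/3 -1 -1 N
4 160/157 160/121 15440/18997 5760/18997 -1 -2 E
final 0 -2 S

n=0: pose=(-3,0,E); sL=32/29, sR=32/17; mL=656/493, mR=384/493; mL+mR=1040/493 → advance +1; mR−mL=-16/29 → turn -1·90°
n=1: pose=(-2,0,S); sL=16/13, sR=80/17; mL=904/221, mR=768/221; mL+mR=1672/221 → advance +1; mR−mL=-8/13 → turn -1·90°
n=2: pose=(-2,-1,W); sL=160/37, sR=32/17; mL=-176/629, mR=-1536/629; mL+mR=-1712/629 → advance -1; mR−mL=-80/37 → turn -1·90°
n=3: pose=(-1,-1,N); sL=20/9, sR=8/9; mL=-2/9, mR=-4/3; mL+mR=-14/9 → advance -1; mR−mL=-10/9 → turn -1·90°
n=4: pose=(-1,-2,E); sL=160/157, sR=160/121; mL=15440/18997, mR=5760/18997; mL+mR=21200/18997 → advance +1; mR−mL=-80/157 → turn -1·90°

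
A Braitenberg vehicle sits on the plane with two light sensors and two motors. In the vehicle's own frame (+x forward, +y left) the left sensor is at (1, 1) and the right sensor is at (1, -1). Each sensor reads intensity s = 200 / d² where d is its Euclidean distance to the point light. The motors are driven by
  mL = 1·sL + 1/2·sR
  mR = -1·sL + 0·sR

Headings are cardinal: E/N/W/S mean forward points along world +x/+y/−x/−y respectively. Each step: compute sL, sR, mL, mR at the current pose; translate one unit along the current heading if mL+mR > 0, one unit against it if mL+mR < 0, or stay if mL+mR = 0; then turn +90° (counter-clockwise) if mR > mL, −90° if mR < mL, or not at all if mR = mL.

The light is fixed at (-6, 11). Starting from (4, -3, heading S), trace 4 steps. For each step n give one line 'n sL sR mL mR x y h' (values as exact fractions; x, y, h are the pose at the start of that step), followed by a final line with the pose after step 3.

n=0: pose=(4,-3,S); sL=100/173, sR=100/153; mL=23950/26469, mR=-100/173; mL+mR=50/153 → advance +1; mR−mL=-39250/26469 → turn -1·90°
n=1: pose=(4,-4,W); sL=200/337, sR=200/277; mL=89100/93349, mR=-200/337; mL+mR=100/277 → advance +1; mR−mL=-144500/93349 → turn -1·90°
n=2: pose=(3,-4,N); sL=10/13, sR=25/37; mL=1065/962, mR=-10/13; mL+mR=25/74 → advance +1; mR−mL=-1805/962 → turn -1·90°
n=3: pose=(3,-3,E); sL=200/269, sR=8/13; mL=3676/3497, mR=-200/269; mL+mR=4/13 → advance +1; mR−mL=-6276/3497 → turn -1·90°

0 100/173 100/153 23950/26469 -100/173 4 -3 S
1 200/337 200/277 89100/93349 -200/337 4 -4 W
2 10/13 25/37 1065/962 -10/13 3 -4 N
3 200/269 8/13 3676/3497 -200/269 3 -3 E
final 4 -3 S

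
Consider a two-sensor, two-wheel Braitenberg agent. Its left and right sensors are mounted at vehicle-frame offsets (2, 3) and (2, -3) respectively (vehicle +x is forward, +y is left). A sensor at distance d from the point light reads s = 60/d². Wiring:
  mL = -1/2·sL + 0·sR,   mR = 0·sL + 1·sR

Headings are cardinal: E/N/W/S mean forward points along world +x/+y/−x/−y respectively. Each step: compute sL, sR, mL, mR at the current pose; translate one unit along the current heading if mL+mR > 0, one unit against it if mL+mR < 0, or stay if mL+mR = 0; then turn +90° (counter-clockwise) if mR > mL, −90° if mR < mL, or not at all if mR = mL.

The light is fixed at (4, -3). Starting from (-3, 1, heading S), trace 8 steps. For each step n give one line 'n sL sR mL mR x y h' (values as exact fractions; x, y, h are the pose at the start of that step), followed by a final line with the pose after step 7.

0 3 15/26 -3/2 15/26 -3 1 S
1 60/89 60/29 -30/89 60/29 -3 2 E
2 6/13 30/29 -3/13 30/29 -2 2 N
3 60/73 12/29 -30/73 12/29 -2 3 W
4 15/8 15/29 -15/16 15/29 -3 3 S
5 12/25 60/41 -6/25 60/41 -3 4 E
6 10/27 2/3 -5/27 2/3 -2 4 N
7 60/89 12/37 -30/89 12/37 -2 5 W
final -1 5 S

n=0: pose=(-3,1,S); sL=3, sR=15/26; mL=-3/2, mR=15/26; mL+mR=-12/13 → advance -1; mR−mL=27/13 → turn +1·90°
n=1: pose=(-3,2,E); sL=60/89, sR=60/29; mL=-30/89, mR=60/29; mL+mR=4470/2581 → advance +1; mR−mL=6210/2581 → turn +1·90°
n=2: pose=(-2,2,N); sL=6/13, sR=30/29; mL=-3/13, mR=30/29; mL+mR=303/377 → advance +1; mR−mL=477/377 → turn +1·90°
n=3: pose=(-2,3,W); sL=60/73, sR=12/29; mL=-30/73, mR=12/29; mL+mR=6/2117 → advance +1; mR−mL=1746/2117 → turn +1·90°
n=4: pose=(-3,3,S); sL=15/8, sR=15/29; mL=-15/16, mR=15/29; mL+mR=-195/464 → advance -1; mR−mL=675/464 → turn +1·90°
n=5: pose=(-3,4,E); sL=12/25, sR=60/41; mL=-6/25, mR=60/41; mL+mR=1254/1025 → advance +1; mR−mL=1746/1025 → turn +1·90°
n=6: pose=(-2,4,N); sL=10/27, sR=2/3; mL=-5/27, mR=2/3; mL+mR=13/27 → advance +1; mR−mL=23/27 → turn +1·90°
n=7: pose=(-2,5,W); sL=60/89, sR=12/37; mL=-30/89, mR=12/37; mL+mR=-42/3293 → advance -1; mR−mL=2178/3293 → turn +1·90°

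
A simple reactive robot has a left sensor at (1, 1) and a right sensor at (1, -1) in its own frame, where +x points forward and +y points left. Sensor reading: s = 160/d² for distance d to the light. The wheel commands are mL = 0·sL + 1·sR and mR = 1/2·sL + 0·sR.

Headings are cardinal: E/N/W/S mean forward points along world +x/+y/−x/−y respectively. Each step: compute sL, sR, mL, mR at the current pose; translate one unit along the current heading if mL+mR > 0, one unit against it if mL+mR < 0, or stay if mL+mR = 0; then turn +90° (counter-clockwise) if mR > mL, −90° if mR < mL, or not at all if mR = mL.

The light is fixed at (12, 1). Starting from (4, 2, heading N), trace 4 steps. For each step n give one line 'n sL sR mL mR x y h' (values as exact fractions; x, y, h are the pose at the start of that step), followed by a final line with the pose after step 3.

n=0: pose=(4,2,N); sL=32/17, sR=160/53; mL=160/53, mR=16/17; mL+mR=3568/901 → advance +1; mR−mL=-1872/901 → turn -1·90°
n=1: pose=(4,3,E); sL=80/29, sR=16/5; mL=16/5, mR=40/29; mL+mR=664/145 → advance +1; mR−mL=-264/145 → turn -1·90°
n=2: pose=(5,3,S); sL=160/37, sR=32/13; mL=32/13, mR=80/37; mL+mR=2224/481 → advance +1; mR−mL=-144/481 → turn -1·90°
n=3: pose=(5,2,W); sL=5/2, sR=40/17; mL=40/17, mR=5/4; mL+mR=245/68 → advance +1; mR−mL=-75/68 → turn -1·90°

0 32/17 160/53 160/53 16/17 4 2 N
1 80/29 16/5 16/5 40/29 4 3 E
2 160/37 32/13 32/13 80/37 5 3 S
3 5/2 40/17 40/17 5/4 5 2 W
final 4 2 N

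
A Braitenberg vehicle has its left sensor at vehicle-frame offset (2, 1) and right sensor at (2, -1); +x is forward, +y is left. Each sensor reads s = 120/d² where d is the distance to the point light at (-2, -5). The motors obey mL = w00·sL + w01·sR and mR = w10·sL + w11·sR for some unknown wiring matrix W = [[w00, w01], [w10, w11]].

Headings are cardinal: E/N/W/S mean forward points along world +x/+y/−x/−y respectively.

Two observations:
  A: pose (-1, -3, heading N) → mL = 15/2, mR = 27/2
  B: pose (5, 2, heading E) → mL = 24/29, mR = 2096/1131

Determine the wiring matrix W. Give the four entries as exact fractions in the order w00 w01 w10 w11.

obs A: pose=(-1,-3,N) → sL=15/2, sR=6, mL=15/2, mR=27/2
obs B: pose=(5,2,E) → sL=24/29, sR=40/39, mL=24/29, mR=2096/1131
sensor matrix S = [[15/2, 6], [24/29, 40/39]]; det S = 1028/377
solve [mL_A; mL_B] = S·[w00; w01] and [mR_A; mR_B] = S·[w10; w11]:
  w00 = 1, w01 = 0, w10 = 1, w11 = 1

1 0 1 1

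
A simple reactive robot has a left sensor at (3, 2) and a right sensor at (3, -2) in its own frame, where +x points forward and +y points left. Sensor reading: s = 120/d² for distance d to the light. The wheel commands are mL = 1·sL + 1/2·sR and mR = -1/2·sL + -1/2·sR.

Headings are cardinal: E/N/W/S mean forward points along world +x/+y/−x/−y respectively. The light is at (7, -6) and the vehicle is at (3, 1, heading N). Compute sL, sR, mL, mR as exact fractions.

left sensor world pos  = (1, 4); dL² = 136
right sensor world pos = (5, 4); dR² = 104
sL = 120/136 = 15/17
sR = 120/104 = 15/13
mL = 1·sL + 1/2·sR = 645/442
mR = -1/2·sL + -1/2·sR = -225/221

15/17 15/13 645/442 -225/221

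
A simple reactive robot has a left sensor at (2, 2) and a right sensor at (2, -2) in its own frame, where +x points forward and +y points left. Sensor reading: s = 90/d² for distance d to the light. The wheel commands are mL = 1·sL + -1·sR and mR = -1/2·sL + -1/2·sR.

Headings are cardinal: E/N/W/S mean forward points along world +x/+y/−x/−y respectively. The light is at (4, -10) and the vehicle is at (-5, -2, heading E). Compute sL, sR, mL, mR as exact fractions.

90/149 18/17 -1152/2533 -2106/2533

left sensor world pos  = (-3, 0); dL² = 149
right sensor world pos = (-3, -4); dR² = 85
sL = 90/149 = 90/149
sR = 90/85 = 18/17
mL = 1·sL + -1·sR = -1152/2533
mR = -1/2·sL + -1/2·sR = -2106/2533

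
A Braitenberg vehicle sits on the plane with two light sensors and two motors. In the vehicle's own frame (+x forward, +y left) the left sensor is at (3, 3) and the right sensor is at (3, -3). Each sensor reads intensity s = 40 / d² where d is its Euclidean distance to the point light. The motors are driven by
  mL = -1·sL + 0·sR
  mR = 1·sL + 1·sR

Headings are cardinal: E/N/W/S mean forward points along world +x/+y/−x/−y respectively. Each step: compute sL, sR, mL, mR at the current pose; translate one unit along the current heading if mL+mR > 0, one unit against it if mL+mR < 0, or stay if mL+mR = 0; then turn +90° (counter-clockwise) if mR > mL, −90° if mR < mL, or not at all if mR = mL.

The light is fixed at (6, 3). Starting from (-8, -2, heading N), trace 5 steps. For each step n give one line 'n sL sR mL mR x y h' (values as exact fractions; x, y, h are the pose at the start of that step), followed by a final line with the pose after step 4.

n=0: pose=(-8,-2,N); sL=40/293, sR=8/25; mL=-40/293, mR=3344/7325; mL+mR=8/25 → advance +1; mR−mL=4344/7325 → turn +1·90°
n=1: pose=(-8,-1,W); sL=20/169, sR=4/29; mL=-20/169, mR=1256/4901; mL+mR=4/29 → advance +1; mR−mL=1836/4901 → turn +1·90°
n=2: pose=(-9,-1,S); sL=40/193, sR=40/373; mL=-40/193, mR=22640/71989; mL+mR=40/373 → advance +1; mR−mL=37560/71989 → turn +1·90°
n=3: pose=(-9,-2,E); sL=10/37, sR=5/26; mL=-10/37, mR=445/962; mL+mR=5/26 → advance +1; mR−mL=705/962 → turn +1·90°
n=4: pose=(-8,-2,N); sL=40/293, sR=8/25; mL=-40/293, mR=3344/7325; mL+mR=8/25 → advance +1; mR−mL=4344/7325 → turn +1·90°

0 40/293 8/25 -40/293 3344/7325 -8 -2 N
1 20/169 4/29 -20/169 1256/4901 -8 -1 W
2 40/193 40/373 -40/193 22640/71989 -9 -1 S
3 10/37 5/26 -10/37 445/962 -9 -2 E
4 40/293 8/25 -40/293 3344/7325 -8 -2 N
final -8 -1 W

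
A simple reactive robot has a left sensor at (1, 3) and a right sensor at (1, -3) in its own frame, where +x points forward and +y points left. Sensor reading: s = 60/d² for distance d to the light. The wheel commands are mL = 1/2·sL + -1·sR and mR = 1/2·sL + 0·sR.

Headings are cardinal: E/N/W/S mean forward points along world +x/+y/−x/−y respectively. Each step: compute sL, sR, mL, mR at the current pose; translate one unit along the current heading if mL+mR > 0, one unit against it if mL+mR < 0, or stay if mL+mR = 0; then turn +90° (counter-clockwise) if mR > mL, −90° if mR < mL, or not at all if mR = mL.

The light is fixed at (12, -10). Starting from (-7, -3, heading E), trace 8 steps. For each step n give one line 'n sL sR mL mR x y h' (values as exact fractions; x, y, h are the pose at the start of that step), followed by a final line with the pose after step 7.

n=0: pose=(-7,-3,E); sL=15/106, sR=3/17; mL=-381/3604, mR=15/212; mL+mR=-63/1802 → advance -1; mR−mL=3/17 → turn +1·90°
n=1: pose=(-8,-3,N); sL=60/593, sR=60/353; mL=-24990/209329, mR=30/593; mL+mR=-14400/209329 → advance -1; mR−mL=60/353 → turn +1·90°
n=2: pose=(-8,-4,W); sL=2/15, sR=10/87; mL=-7/145, mR=1/15; mL+mR=8/435 → advance +1; mR−mL=10/87 → turn +1·90°
n=3: pose=(-9,-4,S); sL=60/349, sR=60/601; mL=-2910/209749, mR=30/349; mL+mR=15120/209749 → advance +1; mR−mL=60/601 → turn +1·90°
n=4: pose=(-9,-5,E); sL=15/116, sR=15/101; mL=-1965/23432, mR=15/232; mL+mR=-225/11716 → advance -1; mR−mL=15/101 → turn +1·90°
n=5: pose=(-10,-5,N); sL=60/661, sR=60/397; mL=-27750/262417, mR=30/661; mL+mR=-15840/262417 → advance -1; mR−mL=60/397 → turn +1·90°
n=6: pose=(-10,-6,W); sL=6/53, sR=30/289; mL=-723/15317, mR=3/53; mL+mR=144/15317 → advance +1; mR−mL=30/289 → turn +1·90°
n=7: pose=(-11,-6,S); sL=60/409, sR=12/137; mL=-798/56033, mR=30/409; mL+mR=3312/56033 → advance +1; mR−mL=12/137 → turn +1·90°

0 15/106 3/17 -381/3604 15/212 -7 -3 E
1 60/593 60/353 -24990/209329 30/593 -8 -3 N
2 2/15 10/87 -7/145 1/15 -8 -4 W
3 60/349 60/601 -2910/209749 30/349 -9 -4 S
4 15/116 15/101 -1965/23432 15/232 -9 -5 E
5 60/661 60/397 -27750/262417 30/661 -10 -5 N
6 6/53 30/289 -723/15317 3/53 -10 -6 W
7 60/409 12/137 -798/56033 30/409 -11 -6 S
final -11 -7 E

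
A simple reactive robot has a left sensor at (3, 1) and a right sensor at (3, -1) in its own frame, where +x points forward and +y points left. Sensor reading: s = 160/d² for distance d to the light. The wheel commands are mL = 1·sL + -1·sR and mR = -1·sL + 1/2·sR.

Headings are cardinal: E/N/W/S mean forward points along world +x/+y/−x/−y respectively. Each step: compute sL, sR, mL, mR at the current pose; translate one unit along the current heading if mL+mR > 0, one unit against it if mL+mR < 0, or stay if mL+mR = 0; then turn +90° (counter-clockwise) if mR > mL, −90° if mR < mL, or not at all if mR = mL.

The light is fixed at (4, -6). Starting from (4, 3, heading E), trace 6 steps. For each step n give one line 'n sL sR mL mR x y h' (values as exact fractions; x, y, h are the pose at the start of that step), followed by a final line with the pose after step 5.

n=0: pose=(4,3,E); sL=160/109, sR=160/73; mL=-5760/7957, mR=-2960/7957; mL+mR=-80/73 → advance -1; mR−mL=2800/7957 → turn +1·90°
n=1: pose=(3,3,N); sL=40/37, sR=10/9; mL=-10/333, mR=-175/333; mL+mR=-5/9 → advance -1; mR−mL=-55/111 → turn -1·90°
n=2: pose=(3,2,E); sL=32/17, sR=160/53; mL=-1024/901, mR=-336/901; mL+mR=-80/53 → advance -1; mR−mL=688/901 → turn +1·90°
n=3: pose=(2,2,N); sL=16/13, sR=80/61; mL=-64/793, mR=-456/793; mL+mR=-40/61 → advance -1; mR−mL=-392/793 → turn -1·90°
n=4: pose=(2,1,E); sL=32/13, sR=160/37; mL=-896/481, mR=-144/481; mL+mR=-80/37 → advance -1; mR−mL=752/481 → turn +1·90°
n=5: pose=(1,1,N); sL=40/29, sR=20/13; mL=-60/377, mR=-230/377; mL+mR=-10/13 → advance -1; mR−mL=-170/377 → turn -1·90°

0 160/109 160/73 -5760/7957 -2960/7957 4 3 E
1 40/37 10/9 -10/333 -175/333 3 3 N
2 32/17 160/53 -1024/901 -336/901 3 2 E
3 16/13 80/61 -64/793 -456/793 2 2 N
4 32/13 160/37 -896/481 -144/481 2 1 E
5 40/29 20/13 -60/377 -230/377 1 1 N
final 1 0 E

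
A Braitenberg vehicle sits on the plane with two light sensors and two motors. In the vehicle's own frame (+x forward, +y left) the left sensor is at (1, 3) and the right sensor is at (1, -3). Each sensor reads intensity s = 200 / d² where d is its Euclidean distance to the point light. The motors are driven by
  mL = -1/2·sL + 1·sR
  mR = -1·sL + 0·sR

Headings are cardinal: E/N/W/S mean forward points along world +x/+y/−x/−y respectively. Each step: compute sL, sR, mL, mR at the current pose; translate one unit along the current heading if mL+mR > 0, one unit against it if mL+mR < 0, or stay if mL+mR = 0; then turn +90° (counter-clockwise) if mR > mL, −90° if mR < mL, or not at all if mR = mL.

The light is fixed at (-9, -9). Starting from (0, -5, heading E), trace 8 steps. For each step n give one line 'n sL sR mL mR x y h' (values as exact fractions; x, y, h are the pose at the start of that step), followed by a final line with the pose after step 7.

n=0: pose=(0,-5,E); sL=200/149, sR=200/101; mL=19700/15049, mR=-200/149; mL+mR=-500/15049 → advance -1; mR−mL=-39900/15049 → turn -1·90°
n=1: pose=(-1,-5,S); sL=20/13, sR=100/17; mL=1130/221, mR=-20/13; mL+mR=790/221 → advance +1; mR−mL=-1470/221 → turn -1·90°
n=2: pose=(-1,-6,W); sL=200/49, sR=40/17; mL=260/833, mR=-200/49; mL+mR=-3140/833 → advance -1; mR−mL=-3660/833 → turn -1·90°
n=3: pose=(0,-6,N); sL=50/13, sR=5/4; mL=-35/52, mR=-50/13; mL+mR=-235/52 → advance -1; mR−mL=-165/52 → turn -1·90°
n=4: pose=(0,-7,E); sL=8/5, sR=200/101; mL=596/505, mR=-8/5; mL+mR=-212/505 → advance -1; mR−mL=-1404/505 → turn -1·90°
n=5: pose=(-1,-7,S); sL=100/61, sR=100/13; mL=5450/793, mR=-100/61; mL+mR=4150/793 → advance +1; mR−mL=-6750/793 → turn -1·90°
n=6: pose=(-1,-8,W); sL=200/53, sR=40/13; mL=820/689, mR=-200/53; mL+mR=-1780/689 → advance -1; mR−mL=-3420/689 → turn -1·90°
n=7: pose=(0,-8,N); sL=5, sR=50/37; mL=-85/74, mR=-5; mL+mR=-455/74 → advance -1; mR−mL=-285/74 → turn -1·90°

0 200/149 200/101 19700/15049 -200/149 0 -5 E
1 20/13 100/17 1130/221 -20/13 -1 -5 S
2 200/49 40/17 260/833 -200/49 -1 -6 W
3 50/13 5/4 -35/52 -50/13 0 -6 N
4 8/5 200/101 596/505 -8/5 0 -7 E
5 100/61 100/13 5450/793 -100/61 -1 -7 S
6 200/53 40/13 820/689 -200/53 -1 -8 W
7 5 50/37 -85/74 -5 0 -8 N
final 0 -9 E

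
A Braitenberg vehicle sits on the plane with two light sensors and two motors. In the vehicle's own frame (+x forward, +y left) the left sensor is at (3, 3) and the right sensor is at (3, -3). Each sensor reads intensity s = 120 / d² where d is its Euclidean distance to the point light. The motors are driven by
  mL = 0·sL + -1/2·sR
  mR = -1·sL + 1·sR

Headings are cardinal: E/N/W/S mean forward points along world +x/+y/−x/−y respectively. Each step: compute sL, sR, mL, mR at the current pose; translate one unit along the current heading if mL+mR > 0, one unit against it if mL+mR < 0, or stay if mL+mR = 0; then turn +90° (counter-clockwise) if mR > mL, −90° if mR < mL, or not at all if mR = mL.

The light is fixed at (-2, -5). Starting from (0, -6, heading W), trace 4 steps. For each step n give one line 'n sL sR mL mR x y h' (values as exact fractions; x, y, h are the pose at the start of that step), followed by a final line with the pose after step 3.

n=0: pose=(0,-6,W); sL=120/17, sR=24; mL=-12, mR=288/17; mL+mR=84/17 → advance +1; mR−mL=492/17 → turn +1·90°
n=1: pose=(-1,-6,S); sL=15/4, sR=6; mL=-3, mR=9/4; mL+mR=-3/4 → advance -1; mR−mL=21/4 → turn +1·90°
n=2: pose=(-1,-5,E); sL=24/5, sR=24/5; mL=-12/5, mR=0; mL+mR=-12/5 → advance -1; mR−mL=12/5 → turn +1·90°
n=3: pose=(-2,-5,N); sL=20/3, sR=20/3; mL=-10/3, mR=0; mL+mR=-10/3 → advance -1; mR−mL=10/3 → turn +1·90°

0 120/17 24 -12 288/17 0 -6 W
1 15/4 6 -3 9/4 -1 -6 S
2 24/5 24/5 -12/5 0 -1 -5 E
3 20/3 20/3 -10/3 0 -2 -5 N
final -2 -6 W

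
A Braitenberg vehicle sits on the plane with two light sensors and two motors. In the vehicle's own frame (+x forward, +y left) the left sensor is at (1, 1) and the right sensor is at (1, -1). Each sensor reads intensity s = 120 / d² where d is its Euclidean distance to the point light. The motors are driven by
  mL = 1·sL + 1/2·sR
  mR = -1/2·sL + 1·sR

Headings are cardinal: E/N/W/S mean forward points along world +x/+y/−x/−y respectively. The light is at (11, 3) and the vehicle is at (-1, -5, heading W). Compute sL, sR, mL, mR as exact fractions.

left sensor world pos  = (-2, -6); dL² = 250
right sensor world pos = (-2, -4); dR² = 218
sL = 120/250 = 12/25
sR = 120/218 = 60/109
mL = 1·sL + 1/2·sR = 2058/2725
mR = -1/2·sL + 1·sR = 846/2725

12/25 60/109 2058/2725 846/2725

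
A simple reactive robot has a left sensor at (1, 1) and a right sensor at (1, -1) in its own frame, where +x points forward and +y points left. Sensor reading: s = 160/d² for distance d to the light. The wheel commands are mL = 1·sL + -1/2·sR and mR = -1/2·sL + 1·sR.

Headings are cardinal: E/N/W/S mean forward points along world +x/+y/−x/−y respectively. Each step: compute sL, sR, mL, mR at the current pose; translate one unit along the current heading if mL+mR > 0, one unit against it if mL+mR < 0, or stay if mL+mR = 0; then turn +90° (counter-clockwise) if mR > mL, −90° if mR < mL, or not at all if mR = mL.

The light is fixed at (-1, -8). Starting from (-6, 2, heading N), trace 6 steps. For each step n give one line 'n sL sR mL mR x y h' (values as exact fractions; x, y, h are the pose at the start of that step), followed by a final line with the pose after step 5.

0 160/157 160/137 9360/21509 14160/21509 -6 2 N
1 20/17 8/9 112/153 46/153 -6 3 W
2 160/193 160/169 11600/32617 17360/32617 -7 3 N
3 16/17 80/109 1064/1853 488/1853 -7 4 W
4 160/233 32/41 2832/9553 4176/9553 -8 4 N
5 10/13 8/13 6/13 3/13 -8 5 W
final -9 5 N

n=0: pose=(-6,2,N); sL=160/157, sR=160/137; mL=9360/21509, mR=14160/21509; mL+mR=23520/21509 → advance +1; mR−mL=4800/21509 → turn +1·90°
n=1: pose=(-6,3,W); sL=20/17, sR=8/9; mL=112/153, mR=46/153; mL+mR=158/153 → advance +1; mR−mL=-22/51 → turn -1·90°
n=2: pose=(-7,3,N); sL=160/193, sR=160/169; mL=11600/32617, mR=17360/32617; mL+mR=28960/32617 → advance +1; mR−mL=5760/32617 → turn +1·90°
n=3: pose=(-7,4,W); sL=16/17, sR=80/109; mL=1064/1853, mR=488/1853; mL+mR=1552/1853 → advance +1; mR−mL=-576/1853 → turn -1·90°
n=4: pose=(-8,4,N); sL=160/233, sR=32/41; mL=2832/9553, mR=4176/9553; mL+mR=7008/9553 → advance +1; mR−mL=1344/9553 → turn +1·90°
n=5: pose=(-8,5,W); sL=10/13, sR=8/13; mL=6/13, mR=3/13; mL+mR=9/13 → advance +1; mR−mL=-3/13 → turn -1·90°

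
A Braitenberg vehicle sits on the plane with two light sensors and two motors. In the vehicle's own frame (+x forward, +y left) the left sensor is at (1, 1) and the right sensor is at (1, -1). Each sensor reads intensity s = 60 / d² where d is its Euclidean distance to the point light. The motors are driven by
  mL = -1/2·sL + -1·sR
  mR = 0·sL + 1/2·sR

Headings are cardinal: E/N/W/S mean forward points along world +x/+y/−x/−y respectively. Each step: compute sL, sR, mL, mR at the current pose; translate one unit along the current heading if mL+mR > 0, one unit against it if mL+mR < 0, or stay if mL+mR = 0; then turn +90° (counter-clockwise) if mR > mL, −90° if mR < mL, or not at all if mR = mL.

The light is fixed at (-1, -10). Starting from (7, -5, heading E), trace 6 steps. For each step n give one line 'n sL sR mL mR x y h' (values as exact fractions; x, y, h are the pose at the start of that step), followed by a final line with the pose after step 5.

n=0: pose=(7,-5,E); sL=20/39, sR=60/97; mL=-3310/3783, mR=30/97; mL+mR=-2140/3783 → advance -1; mR−mL=4480/3783 → turn +1·90°
n=1: pose=(6,-5,N); sL=5/6, sR=3/5; mL=-61/60, mR=3/10; mL+mR=-43/60 → advance -1; mR−mL=79/60 → turn +1·90°
n=2: pose=(6,-6,W); sL=4/3, sR=60/61; mL=-302/183, mR=30/61; mL+mR=-212/183 → advance -1; mR−mL=392/183 → turn +1·90°
n=3: pose=(7,-6,S); sL=2/3, sR=30/29; mL=-119/87, mR=15/29; mL+mR=-74/87 → advance -1; mR−mL=164/87 → turn +1·90°
n=4: pose=(7,-5,E); sL=20/39, sR=60/97; mL=-3310/3783, mR=30/97; mL+mR=-2140/3783 → advance -1; mR−mL=4480/3783 → turn +1·90°
n=5: pose=(6,-5,N); sL=5/6, sR=3/5; mL=-61/60, mR=3/10; mL+mR=-43/60 → advance -1; mR−mL=79/60 → turn +1·90°

0 20/39 60/97 -3310/3783 30/97 7 -5 E
1 5/6 3/5 -61/60 3/10 6 -5 N
2 4/3 60/61 -302/183 30/61 6 -6 W
3 2/3 30/29 -119/87 15/29 7 -6 S
4 20/39 60/97 -3310/3783 30/97 7 -5 E
5 5/6 3/5 -61/60 3/10 6 -5 N
final 6 -6 W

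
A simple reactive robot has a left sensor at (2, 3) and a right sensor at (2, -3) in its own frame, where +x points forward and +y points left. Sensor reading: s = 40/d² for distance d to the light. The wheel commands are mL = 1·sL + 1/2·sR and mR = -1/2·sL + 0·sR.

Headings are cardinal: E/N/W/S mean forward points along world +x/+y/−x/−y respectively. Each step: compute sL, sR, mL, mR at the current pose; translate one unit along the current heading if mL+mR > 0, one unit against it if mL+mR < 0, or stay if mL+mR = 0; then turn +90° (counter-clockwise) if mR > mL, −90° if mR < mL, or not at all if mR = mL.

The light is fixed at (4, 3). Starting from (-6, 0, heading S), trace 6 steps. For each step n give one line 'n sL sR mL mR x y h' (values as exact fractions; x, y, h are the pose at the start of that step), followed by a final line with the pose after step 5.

0 20/37 20/97 2310/3589 -10/37 -6 0 S
1 40/193 8/29 1932/5597 -20/193 -6 -1 W
2 1/5 10/17 42/85 -1/10 -7 -1 N
3 40/81 40/117 700/1053 -20/81 -7 0 E
4 20/37 20/97 2310/3589 -10/37 -6 0 S
5 40/193 8/29 1932/5597 -20/193 -6 -1 W
final -7 -1 N

n=0: pose=(-6,0,S); sL=20/37, sR=20/97; mL=2310/3589, mR=-10/37; mL+mR=1340/3589 → advance +1; mR−mL=-3280/3589 → turn -1·90°
n=1: pose=(-6,-1,W); sL=40/193, sR=8/29; mL=1932/5597, mR=-20/193; mL+mR=1352/5597 → advance +1; mR−mL=-2512/5597 → turn -1·90°
n=2: pose=(-7,-1,N); sL=1/5, sR=10/17; mL=42/85, mR=-1/10; mL+mR=67/170 → advance +1; mR−mL=-101/170 → turn -1·90°
n=3: pose=(-7,0,E); sL=40/81, sR=40/117; mL=700/1053, mR=-20/81; mL+mR=440/1053 → advance +1; mR−mL=-320/351 → turn -1·90°
n=4: pose=(-6,0,S); sL=20/37, sR=20/97; mL=2310/3589, mR=-10/37; mL+mR=1340/3589 → advance +1; mR−mL=-3280/3589 → turn -1·90°
n=5: pose=(-6,-1,W); sL=40/193, sR=8/29; mL=1932/5597, mR=-20/193; mL+mR=1352/5597 → advance +1; mR−mL=-2512/5597 → turn -1·90°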